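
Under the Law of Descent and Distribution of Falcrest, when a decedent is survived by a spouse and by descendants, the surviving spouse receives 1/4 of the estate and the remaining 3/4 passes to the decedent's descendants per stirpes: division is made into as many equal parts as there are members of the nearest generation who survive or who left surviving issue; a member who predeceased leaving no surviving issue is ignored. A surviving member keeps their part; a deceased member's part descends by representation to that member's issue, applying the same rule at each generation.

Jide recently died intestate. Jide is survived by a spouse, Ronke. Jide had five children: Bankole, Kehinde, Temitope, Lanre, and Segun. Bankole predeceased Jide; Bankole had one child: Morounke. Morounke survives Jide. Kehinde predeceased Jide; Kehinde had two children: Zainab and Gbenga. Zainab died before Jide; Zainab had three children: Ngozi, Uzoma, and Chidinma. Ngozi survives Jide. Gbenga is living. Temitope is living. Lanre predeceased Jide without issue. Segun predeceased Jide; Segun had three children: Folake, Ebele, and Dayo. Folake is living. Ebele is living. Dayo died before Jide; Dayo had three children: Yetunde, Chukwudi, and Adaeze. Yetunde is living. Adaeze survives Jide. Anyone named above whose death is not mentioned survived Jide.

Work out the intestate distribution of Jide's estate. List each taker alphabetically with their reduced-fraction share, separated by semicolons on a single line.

Adaeze 1/48; Chidinma 1/32; Chukwudi 1/48; Ebele 1/16; Folake 1/16; Gbenga 3/32; Morounke 3/16; Ngozi 1/32; Ronke 1/4; Temitope 3/16; Uzoma 1/32; Yetunde 1/48

Ronke, as surviving spouse, takes 1/4.
The remaining 3/4 passes to Jide's descendants per stirpes.
Lanre left no surviving issue, so that branch lapses and is disregarded.
The 3/4 is divided into 4 equal shares of 3/16 among Bankole, Kehinde, Temitope, Segun.
Bankole predeceased; the 3/16 allotted to Bankole's branch passes to Bankole's issue by representation.
Morounke is the sole taker at this level and receives the full 3/16.
Kehinde predeceased; the 3/16 allotted to Kehinde's branch passes to Kehinde's issue by representation.
The 3/16 is divided into 2 equal shares of 3/32 among Zainab, Gbenga.
Zainab predeceased; the 3/32 allotted to Zainab's branch passes to Zainab's issue by representation.
The 3/32 is divided into 3 equal shares of 1/32 among Ngozi, Uzoma, Chidinma.
Ngozi is living and takes 1/32.
Uzoma is living and takes 1/32.
Chidinma is living and takes 1/32.
Gbenga is living and takes 3/32.
Temitope is living and takes 3/16.
Segun predeceased; the 3/16 allotted to Segun's branch passes to Segun's issue by representation.
The 3/16 is divided into 3 equal shares of 1/16 among Folake, Ebele, Dayo.
Folake is living and takes 1/16.
Ebele is living and takes 1/16.
Dayo predeceased; the 1/16 allotted to Dayo's branch passes to Dayo's issue by representation.
The 1/16 is divided into 3 equal shares of 1/48 among Yetunde, Chukwudi, Adaeze.
Yetunde is living and takes 1/48.
Chukwudi is living and takes 1/48.
Adaeze is living and takes 1/48.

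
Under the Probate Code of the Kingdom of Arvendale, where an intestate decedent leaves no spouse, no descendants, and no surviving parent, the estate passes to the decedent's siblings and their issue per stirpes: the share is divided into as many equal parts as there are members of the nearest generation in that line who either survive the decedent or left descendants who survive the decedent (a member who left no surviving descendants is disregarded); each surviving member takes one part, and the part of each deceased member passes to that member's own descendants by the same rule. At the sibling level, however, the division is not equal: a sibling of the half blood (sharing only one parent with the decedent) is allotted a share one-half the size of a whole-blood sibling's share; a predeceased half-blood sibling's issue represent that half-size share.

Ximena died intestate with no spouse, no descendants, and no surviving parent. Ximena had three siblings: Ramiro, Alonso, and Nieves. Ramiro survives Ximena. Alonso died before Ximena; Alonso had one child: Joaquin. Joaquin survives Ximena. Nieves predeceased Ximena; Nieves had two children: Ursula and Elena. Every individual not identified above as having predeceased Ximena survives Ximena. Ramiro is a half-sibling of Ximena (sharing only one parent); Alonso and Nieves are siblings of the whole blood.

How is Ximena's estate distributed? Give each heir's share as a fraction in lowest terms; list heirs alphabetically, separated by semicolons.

Elena 1/5; Joaquin 2/5; Ramiro 1/5; Ursula 1/5

No spouse, descendants, or parent survives, so the estate passes to Ximena's siblings per stirpes.
Half-blood siblings count for one-half the weight of whole-blood siblings at the initial division.
Dividing 1 in proportion to weights (total weight 5/2): Ramiro (weight 1/2) → 1/5; Alonso (weight 1) → 2/5; Nieves (weight 1) → 2/5.
Ramiro is living and takes 1/5.
Alonso predeceased; the 2/5 allotted to Alonso's branch passes to Alonso's issue by representation.
Joaquin is the sole taker at this level and receives the full 2/5.
Nieves predeceased; the 2/5 allotted to Nieves's branch passes to Nieves's issue by representation.
The 2/5 is divided into 2 equal shares of 1/5 among Ursula, Elena.
Ursula is living and takes 1/5.
Elena is living and takes 1/5.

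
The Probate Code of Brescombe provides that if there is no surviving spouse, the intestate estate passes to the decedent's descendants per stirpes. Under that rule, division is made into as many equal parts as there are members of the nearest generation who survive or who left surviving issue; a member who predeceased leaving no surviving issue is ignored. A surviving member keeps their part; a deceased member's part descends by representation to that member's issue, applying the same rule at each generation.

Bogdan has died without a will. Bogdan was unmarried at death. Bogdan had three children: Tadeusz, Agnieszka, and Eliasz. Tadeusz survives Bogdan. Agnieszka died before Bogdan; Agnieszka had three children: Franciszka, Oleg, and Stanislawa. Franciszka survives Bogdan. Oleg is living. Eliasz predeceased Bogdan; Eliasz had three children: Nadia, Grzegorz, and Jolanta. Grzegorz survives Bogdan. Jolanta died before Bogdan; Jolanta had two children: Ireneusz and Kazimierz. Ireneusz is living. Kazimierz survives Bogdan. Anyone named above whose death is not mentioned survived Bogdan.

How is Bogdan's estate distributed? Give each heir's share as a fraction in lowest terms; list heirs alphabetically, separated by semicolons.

Franciszka 1/9; Grzegorz 1/9; Ireneusz 1/18; Kazimierz 1/18; Nadia 1/9; Oleg 1/9; Stanislawa 1/9; Tadeusz 1/3

There is no surviving spouse, so the entire estate passes to Bogdan's descendants per stirpes.
The estate is divided into 3 equal shares of 1/3 among Tadeusz, Agnieszka, Eliasz.
Tadeusz is living and takes 1/3.
Agnieszka predeceased; the 1/3 allotted to Agnieszka's branch passes to Agnieszka's issue by representation.
The 1/3 is divided into 3 equal shares of 1/9 among Franciszka, Oleg, Stanislawa.
Franciszka is living and takes 1/9.
Oleg is living and takes 1/9.
Stanislawa is living and takes 1/9.
Eliasz predeceased; the 1/3 allotted to Eliasz's branch passes to Eliasz's issue by representation.
The 1/3 is divided into 3 equal shares of 1/9 among Nadia, Grzegorz, Jolanta.
Nadia is living and takes 1/9.
Grzegorz is living and takes 1/9.
Jolanta predeceased; the 1/9 allotted to Jolanta's branch passes to Jolanta's issue by representation.
The 1/9 is divided into 2 equal shares of 1/18 among Ireneusz, Kazimierz.
Ireneusz is living and takes 1/18.
Kazimierz is living and takes 1/18.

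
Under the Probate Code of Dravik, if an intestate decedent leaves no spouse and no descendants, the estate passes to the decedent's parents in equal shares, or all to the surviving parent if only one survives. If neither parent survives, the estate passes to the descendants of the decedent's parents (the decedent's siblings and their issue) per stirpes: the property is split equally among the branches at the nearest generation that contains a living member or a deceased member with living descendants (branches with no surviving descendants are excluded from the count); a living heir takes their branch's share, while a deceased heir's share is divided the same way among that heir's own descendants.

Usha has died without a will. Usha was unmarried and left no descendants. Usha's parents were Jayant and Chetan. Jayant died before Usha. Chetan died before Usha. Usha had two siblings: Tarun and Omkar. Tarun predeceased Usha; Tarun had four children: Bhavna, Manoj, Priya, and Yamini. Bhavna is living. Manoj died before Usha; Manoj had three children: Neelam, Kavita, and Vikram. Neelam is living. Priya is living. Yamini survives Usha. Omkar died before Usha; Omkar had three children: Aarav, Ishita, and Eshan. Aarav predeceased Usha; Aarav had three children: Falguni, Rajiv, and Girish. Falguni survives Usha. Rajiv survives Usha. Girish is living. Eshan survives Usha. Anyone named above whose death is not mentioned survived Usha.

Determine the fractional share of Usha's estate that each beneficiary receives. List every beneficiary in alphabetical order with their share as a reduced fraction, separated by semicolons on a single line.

Neither parent survives and there are no descendants, so the estate passes to Usha's siblings and their issue per stirpes.
The estate is divided into 2 equal shares of 1/2 among Tarun, Omkar.
Tarun predeceased; the 1/2 allotted to Tarun's branch passes to Tarun's issue by representation.
The 1/2 is divided into 4 equal shares of 1/8 among Bhavna, Manoj, Priya, Yamini.
Bhavna is living and takes 1/8.
Manoj predeceased; the 1/8 allotted to Manoj's branch passes to Manoj's issue by representation.
The 1/8 is divided into 3 equal shares of 1/24 among Neelam, Kavita, Vikram.
Neelam is living and takes 1/24.
Kavita is living and takes 1/24.
Vikram is living and takes 1/24.
Priya is living and takes 1/8.
Yamini is living and takes 1/8.
Omkar predeceased; the 1/2 allotted to Omkar's branch passes to Omkar's issue by representation.
The 1/2 is divided into 3 equal shares of 1/6 among Aarav, Ishita, Eshan.
Aarav predeceased; the 1/6 allotted to Aarav's branch passes to Aarav's issue by representation.
The 1/6 is divided into 3 equal shares of 1/18 among Falguni, Rajiv, Girish.
Falguni is living and takes 1/18.
Rajiv is living and takes 1/18.
Girish is living and takes 1/18.
Ishita is living and takes 1/6.
Eshan is living and takes 1/6.

Bhavna 1/8; Eshan 1/6; Falguni 1/18; Girish 1/18; Ishita 1/6; Kavita 1/24; Neelam 1/24; Priya 1/8; Rajiv 1/18; Vikram 1/24; Yamini 1/8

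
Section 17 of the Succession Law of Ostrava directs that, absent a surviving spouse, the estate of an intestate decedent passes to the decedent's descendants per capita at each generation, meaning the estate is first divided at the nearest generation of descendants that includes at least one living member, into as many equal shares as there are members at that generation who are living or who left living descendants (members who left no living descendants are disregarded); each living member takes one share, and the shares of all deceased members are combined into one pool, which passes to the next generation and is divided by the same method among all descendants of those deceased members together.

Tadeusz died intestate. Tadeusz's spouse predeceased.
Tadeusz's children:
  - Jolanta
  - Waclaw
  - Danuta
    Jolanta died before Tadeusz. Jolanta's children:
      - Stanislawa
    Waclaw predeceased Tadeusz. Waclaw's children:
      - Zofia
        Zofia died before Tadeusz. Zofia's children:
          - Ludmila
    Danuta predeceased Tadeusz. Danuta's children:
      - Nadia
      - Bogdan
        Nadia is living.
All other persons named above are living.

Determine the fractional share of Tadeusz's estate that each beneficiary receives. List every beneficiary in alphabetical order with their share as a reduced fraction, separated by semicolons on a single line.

Bogdan 1/4; Ludmila 1/4; Nadia 1/4; Stanislawa 1/4

There is no surviving spouse, so the entire estate passes to Tadeusz's descendants per capita at each generation.
No one at generation 1 (Jolanta, Waclaw, Danuta) is living; moving to the next generation.
At generation 2 (Stanislawa, Zofia, Nadia, Bogdan) there are 4 shares of (1)/4 = 1/4 each.
Living: Stanislawa, Nadia, and Bogdan — each takes 1/4.
Deceased: Zofia. That 1/4 share is carried to generation 3.
At generation 3 (Ludmila) there are 1 shares of (1/4)/1 = 1/4 each.
Living: Ludmila — each takes 1/4.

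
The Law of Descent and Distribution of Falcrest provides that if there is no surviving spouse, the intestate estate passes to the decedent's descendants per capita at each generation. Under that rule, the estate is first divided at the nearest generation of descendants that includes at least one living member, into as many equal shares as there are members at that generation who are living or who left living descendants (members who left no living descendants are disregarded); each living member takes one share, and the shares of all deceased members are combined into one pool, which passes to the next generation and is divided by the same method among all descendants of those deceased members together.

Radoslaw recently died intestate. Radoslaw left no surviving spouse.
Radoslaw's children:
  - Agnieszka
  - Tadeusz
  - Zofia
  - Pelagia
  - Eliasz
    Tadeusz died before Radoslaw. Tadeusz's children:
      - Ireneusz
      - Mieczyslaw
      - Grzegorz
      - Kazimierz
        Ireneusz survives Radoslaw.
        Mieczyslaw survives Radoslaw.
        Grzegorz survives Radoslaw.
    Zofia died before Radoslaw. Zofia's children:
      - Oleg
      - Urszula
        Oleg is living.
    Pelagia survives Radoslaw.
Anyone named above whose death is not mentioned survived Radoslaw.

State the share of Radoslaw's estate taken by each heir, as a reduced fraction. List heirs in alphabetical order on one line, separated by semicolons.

Agnieszka 1/5; Eliasz 1/5; Grzegorz 1/15; Ireneusz 1/15; Kazimierz 1/15; Mieczyslaw 1/15; Oleg 1/15; Pelagia 1/5; Urszula 1/15

There is no surviving spouse, so the entire estate passes to Radoslaw's descendants per capita at each generation.
At generation 1 (Agnieszka, Tadeusz, Zofia, Pelagia, Eliasz) there are 5 shares of (1)/5 = 1/5 each.
Living: Agnieszka, Pelagia, and Eliasz — each takes 1/5.
Deceased: Tadeusz and Zofia. Their combined 2/5 is pooled and carried to generation 2.
At generation 2 (Ireneusz, Mieczyslaw, Grzegorz, Kazimierz, Oleg, Urszula) there are 6 shares of (2/5)/6 = 1/15 each.
Living: Ireneusz, Mieczyslaw, Grzegorz, Kazimierz, Oleg, and Urszula — each takes 1/15.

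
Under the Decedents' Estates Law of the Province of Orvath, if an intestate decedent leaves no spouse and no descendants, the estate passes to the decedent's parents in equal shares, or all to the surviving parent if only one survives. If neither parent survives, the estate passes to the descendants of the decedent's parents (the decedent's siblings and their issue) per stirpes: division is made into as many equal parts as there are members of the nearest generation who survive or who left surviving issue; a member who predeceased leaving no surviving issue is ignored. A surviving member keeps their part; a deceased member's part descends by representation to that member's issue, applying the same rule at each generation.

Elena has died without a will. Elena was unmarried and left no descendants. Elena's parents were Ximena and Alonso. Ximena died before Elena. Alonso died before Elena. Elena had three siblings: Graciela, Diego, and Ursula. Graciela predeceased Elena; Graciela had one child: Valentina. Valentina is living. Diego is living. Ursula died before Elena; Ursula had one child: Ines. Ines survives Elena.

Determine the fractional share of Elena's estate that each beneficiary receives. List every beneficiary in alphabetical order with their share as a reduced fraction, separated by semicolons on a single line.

Diego 1/3; Ines 1/3; Valentina 1/3

Neither parent survives and there are no descendants, so the estate passes to Elena's siblings and their issue per stirpes.
The estate is divided into 3 equal shares of 1/3 among Graciela, Diego, Ursula.
Graciela predeceased; the 1/3 allotted to Graciela's branch passes to Graciela's issue by representation.
Valentina is the sole taker at this level and receives the full 1/3.
Diego is living and takes 1/3.
Ursula predeceased; the 1/3 allotted to Ursula's branch passes to Ursula's issue by representation.
Ines is the sole taker at this level and receives the full 1/3.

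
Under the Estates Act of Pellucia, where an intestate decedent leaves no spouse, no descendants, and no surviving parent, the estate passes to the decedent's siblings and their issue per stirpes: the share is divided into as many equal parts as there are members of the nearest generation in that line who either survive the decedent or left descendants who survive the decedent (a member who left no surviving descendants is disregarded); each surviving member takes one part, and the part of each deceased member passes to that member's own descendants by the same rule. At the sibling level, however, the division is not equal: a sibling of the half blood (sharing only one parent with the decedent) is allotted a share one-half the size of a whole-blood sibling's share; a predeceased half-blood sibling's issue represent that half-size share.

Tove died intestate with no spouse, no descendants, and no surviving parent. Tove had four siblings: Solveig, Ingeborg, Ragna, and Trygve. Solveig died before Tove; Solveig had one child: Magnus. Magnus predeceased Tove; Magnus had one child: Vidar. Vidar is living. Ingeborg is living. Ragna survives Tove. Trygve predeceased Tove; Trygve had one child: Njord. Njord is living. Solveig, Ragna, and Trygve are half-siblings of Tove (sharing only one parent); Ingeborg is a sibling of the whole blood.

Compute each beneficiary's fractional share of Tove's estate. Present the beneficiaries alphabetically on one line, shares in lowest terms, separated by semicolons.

Ingeborg 2/5; Njord 1/5; Ragna 1/5; Vidar 1/5

No spouse, descendants, or parent survives, so the estate passes to Tove's siblings per stirpes.
Half-blood siblings count for one-half the weight of whole-blood siblings at the initial division.
Dividing 1 in proportion to weights (total weight 5/2): Solveig (weight 1/2) → 1/5; Ingeborg (weight 1) → 2/5; Ragna (weight 1/2) → 1/5; Trygve (weight 1/2) → 1/5.
Solveig predeceased; the 1/5 allotted to Solveig's branch passes to Solveig's issue by representation.
Magnus's line is the sole branch at this level, so the full 1/5 passes to Magnus's issue by representation.
Vidar is the sole taker at this level and receives the full 1/5.
Ingeborg is living and takes 2/5.
Ragna is living and takes 1/5.
Trygve predeceased; the 1/5 allotted to Trygve's branch passes to Trygve's issue by representation.
Njord is the sole taker at this level and receives the full 1/5.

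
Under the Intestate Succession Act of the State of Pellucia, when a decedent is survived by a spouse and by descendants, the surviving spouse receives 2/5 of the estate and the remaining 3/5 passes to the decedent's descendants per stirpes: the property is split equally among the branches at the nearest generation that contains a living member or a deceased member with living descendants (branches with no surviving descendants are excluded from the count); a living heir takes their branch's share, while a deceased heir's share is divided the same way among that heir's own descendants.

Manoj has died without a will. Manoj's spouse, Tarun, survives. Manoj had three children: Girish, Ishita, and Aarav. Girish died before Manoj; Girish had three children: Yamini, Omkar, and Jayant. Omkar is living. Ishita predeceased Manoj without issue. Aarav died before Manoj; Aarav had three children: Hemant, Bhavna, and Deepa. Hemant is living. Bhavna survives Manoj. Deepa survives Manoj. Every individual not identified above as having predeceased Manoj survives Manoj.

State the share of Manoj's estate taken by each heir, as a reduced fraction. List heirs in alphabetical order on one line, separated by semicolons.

Bhavna 1/10; Deepa 1/10; Hemant 1/10; Jayant 1/10; Omkar 1/10; Tarun 2/5; Yamini 1/10

Tarun, as surviving spouse, takes 2/5.
The remaining 3/5 passes to Manoj's descendants per stirpes.
Ishita left no surviving issue, so that branch lapses and is disregarded.
The 3/5 is divided into 2 equal shares of 3/10 among Girish, Aarav.
Girish predeceased; the 3/10 allotted to Girish's branch passes to Girish's issue by representation.
The 3/10 is divided into 3 equal shares of 1/10 among Yamini, Omkar, Jayant.
Yamini is living and takes 1/10.
Omkar is living and takes 1/10.
Jayant is living and takes 1/10.
Aarav predeceased; the 3/10 allotted to Aarav's branch passes to Aarav's issue by representation.
The 3/10 is divided into 3 equal shares of 1/10 among Hemant, Bhavna, Deepa.
Hemant is living and takes 1/10.
Bhavna is living and takes 1/10.
Deepa is living and takes 1/10.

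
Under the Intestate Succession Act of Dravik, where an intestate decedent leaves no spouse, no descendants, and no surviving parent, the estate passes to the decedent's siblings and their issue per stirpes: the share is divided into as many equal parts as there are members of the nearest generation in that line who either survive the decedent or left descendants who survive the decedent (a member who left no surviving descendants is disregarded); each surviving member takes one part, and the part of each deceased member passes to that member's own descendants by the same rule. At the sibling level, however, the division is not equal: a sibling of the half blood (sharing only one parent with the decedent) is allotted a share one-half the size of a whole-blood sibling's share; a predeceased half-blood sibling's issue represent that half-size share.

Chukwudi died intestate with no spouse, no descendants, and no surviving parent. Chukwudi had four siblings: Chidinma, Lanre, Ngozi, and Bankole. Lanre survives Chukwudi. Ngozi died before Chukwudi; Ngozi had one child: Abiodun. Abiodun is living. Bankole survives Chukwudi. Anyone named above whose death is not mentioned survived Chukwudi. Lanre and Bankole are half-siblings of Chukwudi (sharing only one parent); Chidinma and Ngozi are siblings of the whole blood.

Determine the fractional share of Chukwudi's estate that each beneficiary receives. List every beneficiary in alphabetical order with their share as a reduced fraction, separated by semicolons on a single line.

No spouse, descendants, or parent survives, so the estate passes to Chukwudi's siblings per stirpes.
Half-blood siblings count for one-half the weight of whole-blood siblings at the initial division.
Dividing 1 in proportion to weights (total weight 3): Chidinma (weight 1) → 1/3; Lanre (weight 1/2) → 1/6; Ngozi (weight 1) → 1/3; Bankole (weight 1/2) → 1/6.
Chidinma is living and takes 1/3.
Lanre is living and takes 1/6.
Ngozi predeceased; the 1/3 allotted to Ngozi's branch passes to Ngozi's issue by representation.
Abiodun is the sole taker at this level and receives the full 1/3.
Bankole is living and takes 1/6.

Abiodun 1/3; Bankole 1/6; Chidinma 1/3; Lanre 1/6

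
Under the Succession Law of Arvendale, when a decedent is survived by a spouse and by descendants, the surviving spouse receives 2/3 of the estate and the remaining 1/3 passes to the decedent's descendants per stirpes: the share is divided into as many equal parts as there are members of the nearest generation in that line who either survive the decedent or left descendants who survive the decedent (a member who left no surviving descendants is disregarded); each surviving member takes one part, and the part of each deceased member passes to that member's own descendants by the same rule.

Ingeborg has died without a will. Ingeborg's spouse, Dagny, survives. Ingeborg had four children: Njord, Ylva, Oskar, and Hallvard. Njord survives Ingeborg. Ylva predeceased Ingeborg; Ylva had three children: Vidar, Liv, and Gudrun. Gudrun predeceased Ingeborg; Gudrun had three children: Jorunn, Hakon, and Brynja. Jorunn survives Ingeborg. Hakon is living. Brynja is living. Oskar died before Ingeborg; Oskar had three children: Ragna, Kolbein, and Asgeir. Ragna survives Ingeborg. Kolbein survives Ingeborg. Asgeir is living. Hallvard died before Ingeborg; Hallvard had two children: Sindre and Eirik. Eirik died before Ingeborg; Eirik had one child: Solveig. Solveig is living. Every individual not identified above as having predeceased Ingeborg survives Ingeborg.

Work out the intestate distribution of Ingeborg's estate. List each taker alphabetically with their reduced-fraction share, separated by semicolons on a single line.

Asgeir 1/36; Brynja 1/108; Dagny 2/3; Hakon 1/108; Jorunn 1/108; Kolbein 1/36; Liv 1/36; Njord 1/12; Ragna 1/36; Sindre 1/24; Solveig 1/24; Vidar 1/36

Dagny, as surviving spouse, takes 2/3.
The remaining 1/3 passes to Ingeborg's descendants per stirpes.
The 1/3 is divided into 4 equal shares of 1/12 among Njord, Ylva, Oskar, Hallvard.
Njord is living and takes 1/12.
Ylva predeceased; the 1/12 allotted to Ylva's branch passes to Ylva's issue by representation.
The 1/12 is divided into 3 equal shares of 1/36 among Vidar, Liv, Gudrun.
Vidar is living and takes 1/36.
Liv is living and takes 1/36.
Gudrun predeceased; the 1/36 allotted to Gudrun's branch passes to Gudrun's issue by representation.
The 1/36 is divided into 3 equal shares of 1/108 among Jorunn, Hakon, Brynja.
Jorunn is living and takes 1/108.
Hakon is living and takes 1/108.
Brynja is living and takes 1/108.
Oskar predeceased; the 1/12 allotted to Oskar's branch passes to Oskar's issue by representation.
The 1/12 is divided into 3 equal shares of 1/36 among Ragna, Kolbein, Asgeir.
Ragna is living and takes 1/36.
Kolbein is living and takes 1/36.
Asgeir is living and takes 1/36.
Hallvard predeceased; the 1/12 allotted to Hallvard's branch passes to Hallvard's issue by representation.
The 1/12 is divided into 2 equal shares of 1/24 among Sindre, Eirik.
Sindre is living and takes 1/24.
Eirik predeceased; the 1/24 allotted to Eirik's branch passes to Eirik's issue by representation.
Solveig is the sole taker at this level and receives the full 1/24.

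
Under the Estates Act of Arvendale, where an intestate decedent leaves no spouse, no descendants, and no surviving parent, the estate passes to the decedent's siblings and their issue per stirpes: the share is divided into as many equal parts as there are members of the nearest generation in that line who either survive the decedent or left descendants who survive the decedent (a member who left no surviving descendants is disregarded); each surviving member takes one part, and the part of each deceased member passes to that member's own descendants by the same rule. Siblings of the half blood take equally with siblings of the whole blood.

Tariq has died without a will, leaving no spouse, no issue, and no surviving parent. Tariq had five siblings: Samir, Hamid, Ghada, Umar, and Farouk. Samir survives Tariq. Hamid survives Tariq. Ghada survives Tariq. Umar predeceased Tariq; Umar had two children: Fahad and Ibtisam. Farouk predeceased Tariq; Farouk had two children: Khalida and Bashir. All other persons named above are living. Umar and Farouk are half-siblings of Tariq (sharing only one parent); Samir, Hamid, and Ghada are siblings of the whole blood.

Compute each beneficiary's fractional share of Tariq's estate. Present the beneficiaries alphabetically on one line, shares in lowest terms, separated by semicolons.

Bashir 1/10; Fahad 1/10; Ghada 1/5; Hamid 1/5; Ibtisam 1/10; Khalida 1/10; Samir 1/5

No spouse, descendants, or parent survives, so the estate passes to Tariq's siblings per stirpes.
Half-blood and whole-blood siblings take equally under the stated rule.
The estate is divided into 5 equal shares of 1/5 among Samir, Hamid, Ghada, Umar, Farouk.
Samir is living and takes 1/5.
Hamid is living and takes 1/5.
Ghada is living and takes 1/5.
Umar predeceased; the 1/5 allotted to Umar's branch passes to Umar's issue by representation.
The 1/5 is divided into 2 equal shares of 1/10 among Fahad, Ibtisam.
Fahad is living and takes 1/10.
Ibtisam is living and takes 1/10.
Farouk predeceased; the 1/5 allotted to Farouk's branch passes to Farouk's issue by representation.
The 1/5 is divided into 2 equal shares of 1/10 among Khalida, Bashir.
Khalida is living and takes 1/10.
Bashir is living and takes 1/10.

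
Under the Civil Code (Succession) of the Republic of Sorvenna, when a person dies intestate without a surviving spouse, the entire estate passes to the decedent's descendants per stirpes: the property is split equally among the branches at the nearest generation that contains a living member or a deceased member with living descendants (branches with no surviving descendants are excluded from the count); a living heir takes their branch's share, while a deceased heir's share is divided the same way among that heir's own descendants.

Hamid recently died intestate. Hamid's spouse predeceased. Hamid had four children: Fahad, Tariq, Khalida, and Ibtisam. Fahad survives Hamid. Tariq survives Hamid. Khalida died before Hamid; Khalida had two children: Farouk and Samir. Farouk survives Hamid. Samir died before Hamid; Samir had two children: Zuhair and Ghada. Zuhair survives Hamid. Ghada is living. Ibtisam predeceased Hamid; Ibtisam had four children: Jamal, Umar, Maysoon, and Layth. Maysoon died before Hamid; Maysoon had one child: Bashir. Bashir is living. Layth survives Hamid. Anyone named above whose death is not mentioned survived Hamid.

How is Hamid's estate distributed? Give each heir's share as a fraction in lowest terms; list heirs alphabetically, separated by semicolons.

Bashir 1/16; Fahad 1/4; Farouk 1/8; Ghada 1/16; Jamal 1/16; Layth 1/16; Tariq 1/4; Umar 1/16; Zuhair 1/16

There is no surviving spouse, so the entire estate passes to Hamid's descendants per stirpes.
The estate is divided into 4 equal shares of 1/4 among Fahad, Tariq, Khalida, Ibtisam.
Fahad is living and takes 1/4.
Tariq is living and takes 1/4.
Khalida predeceased; the 1/4 allotted to Khalida's branch passes to Khalida's issue by representation.
The 1/4 is divided into 2 equal shares of 1/8 among Farouk, Samir.
Farouk is living and takes 1/8.
Samir predeceased; the 1/8 allotted to Samir's branch passes to Samir's issue by representation.
The 1/8 is divided into 2 equal shares of 1/16 among Zuhair, Ghada.
Zuhair is living and takes 1/16.
Ghada is living and takes 1/16.
Ibtisam predeceased; the 1/4 allotted to Ibtisam's branch passes to Ibtisam's issue by representation.
The 1/4 is divided into 4 equal shares of 1/16 among Jamal, Umar, Maysoon, Layth.
Jamal is living and takes 1/16.
Umar is living and takes 1/16.
Maysoon predeceased; the 1/16 allotted to Maysoon's branch passes to Maysoon's issue by representation.
Bashir is the sole taker at this level and receives the full 1/16.
Layth is living and takes 1/16.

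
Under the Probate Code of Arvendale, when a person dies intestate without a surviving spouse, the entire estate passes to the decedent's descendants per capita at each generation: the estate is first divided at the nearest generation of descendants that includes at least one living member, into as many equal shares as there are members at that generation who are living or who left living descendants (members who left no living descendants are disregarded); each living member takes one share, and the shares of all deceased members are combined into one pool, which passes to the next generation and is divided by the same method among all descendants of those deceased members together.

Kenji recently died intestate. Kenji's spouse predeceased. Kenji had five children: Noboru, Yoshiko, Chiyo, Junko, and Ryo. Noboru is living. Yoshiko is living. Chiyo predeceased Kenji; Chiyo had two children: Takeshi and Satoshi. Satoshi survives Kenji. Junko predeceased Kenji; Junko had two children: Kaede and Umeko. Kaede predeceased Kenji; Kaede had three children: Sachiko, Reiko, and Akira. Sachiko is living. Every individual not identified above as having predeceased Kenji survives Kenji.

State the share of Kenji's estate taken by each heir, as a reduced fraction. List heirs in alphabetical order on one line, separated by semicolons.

Akira 1/30; Noboru 1/5; Reiko 1/30; Ryo 1/5; Sachiko 1/30; Satoshi 1/10; Takeshi 1/10; Umeko 1/10; Yoshiko 1/5

There is no surviving spouse, so the entire estate passes to Kenji's descendants per capita at each generation.
At generation 1 (Noboru, Yoshiko, Chiyo, Junko, Ryo) there are 5 shares of (1)/5 = 1/5 each.
Living: Noboru, Yoshiko, and Ryo — each takes 1/5.
Deceased: Chiyo and Junko. Their combined 2/5 is pooled and carried to generation 2.
At generation 2 (Takeshi, Satoshi, Kaede, Umeko) there are 4 shares of (2/5)/4 = 1/10 each.
Living: Takeshi, Satoshi, and Umeko — each takes 1/10.
Deceased: Kaede. That 1/10 share is carried to generation 3.
At generation 3 (Sachiko, Reiko, Akira) there are 3 shares of (1/10)/3 = 1/30 each.
Living: Sachiko, Reiko, and Akira — each takes 1/30.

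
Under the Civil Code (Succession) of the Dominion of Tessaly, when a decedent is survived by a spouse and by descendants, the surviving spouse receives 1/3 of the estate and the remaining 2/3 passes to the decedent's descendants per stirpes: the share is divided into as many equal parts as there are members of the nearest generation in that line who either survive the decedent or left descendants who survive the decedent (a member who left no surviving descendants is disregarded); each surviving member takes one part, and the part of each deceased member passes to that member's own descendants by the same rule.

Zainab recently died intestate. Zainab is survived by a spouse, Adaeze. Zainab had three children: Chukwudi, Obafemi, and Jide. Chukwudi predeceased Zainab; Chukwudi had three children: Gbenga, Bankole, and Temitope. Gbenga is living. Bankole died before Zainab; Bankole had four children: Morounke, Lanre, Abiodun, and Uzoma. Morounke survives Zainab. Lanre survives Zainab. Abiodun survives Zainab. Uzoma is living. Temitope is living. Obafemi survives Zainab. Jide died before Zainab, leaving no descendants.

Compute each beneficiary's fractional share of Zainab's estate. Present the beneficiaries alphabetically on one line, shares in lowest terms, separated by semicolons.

Abiodun 1/36; Adaeze 1/3; Gbenga 1/9; Lanre 1/36; Morounke 1/36; Obafemi 1/3; Temitope 1/9; Uzoma 1/36

Adaeze, as surviving spouse, takes 1/3.
The remaining 2/3 passes to Zainab's descendants per stirpes.
Jide left no surviving issue, so that branch lapses and is disregarded.
The 2/3 is divided into 2 equal shares of 1/3 among Chukwudi, Obafemi.
Chukwudi predeceased; the 1/3 allotted to Chukwudi's branch passes to Chukwudi's issue by representation.
The 1/3 is divided into 3 equal shares of 1/9 among Gbenga, Bankole, Temitope.
Gbenga is living and takes 1/9.
Bankole predeceased; the 1/9 allotted to Bankole's branch passes to Bankole's issue by representation.
The 1/9 is divided into 4 equal shares of 1/36 among Morounke, Lanre, Abiodun, Uzoma.
Morounke is living and takes 1/36.
Lanre is living and takes 1/36.
Abiodun is living and takes 1/36.
Uzoma is living and takes 1/36.
Temitope is living and takes 1/9.
Obafemi is living and takes 1/3.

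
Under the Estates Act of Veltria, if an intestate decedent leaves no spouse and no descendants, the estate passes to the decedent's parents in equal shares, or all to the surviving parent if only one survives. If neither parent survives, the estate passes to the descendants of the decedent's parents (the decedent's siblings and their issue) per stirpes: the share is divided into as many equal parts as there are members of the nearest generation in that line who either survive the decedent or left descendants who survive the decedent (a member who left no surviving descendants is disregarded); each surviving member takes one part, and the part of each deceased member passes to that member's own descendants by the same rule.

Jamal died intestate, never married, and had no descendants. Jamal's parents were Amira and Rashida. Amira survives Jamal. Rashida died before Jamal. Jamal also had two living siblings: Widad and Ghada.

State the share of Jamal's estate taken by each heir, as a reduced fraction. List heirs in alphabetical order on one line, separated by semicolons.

Only one parent, Amira, survives, so Amira takes the entire estate. The siblings take nothing because a surviving parent has priority.

Amira 1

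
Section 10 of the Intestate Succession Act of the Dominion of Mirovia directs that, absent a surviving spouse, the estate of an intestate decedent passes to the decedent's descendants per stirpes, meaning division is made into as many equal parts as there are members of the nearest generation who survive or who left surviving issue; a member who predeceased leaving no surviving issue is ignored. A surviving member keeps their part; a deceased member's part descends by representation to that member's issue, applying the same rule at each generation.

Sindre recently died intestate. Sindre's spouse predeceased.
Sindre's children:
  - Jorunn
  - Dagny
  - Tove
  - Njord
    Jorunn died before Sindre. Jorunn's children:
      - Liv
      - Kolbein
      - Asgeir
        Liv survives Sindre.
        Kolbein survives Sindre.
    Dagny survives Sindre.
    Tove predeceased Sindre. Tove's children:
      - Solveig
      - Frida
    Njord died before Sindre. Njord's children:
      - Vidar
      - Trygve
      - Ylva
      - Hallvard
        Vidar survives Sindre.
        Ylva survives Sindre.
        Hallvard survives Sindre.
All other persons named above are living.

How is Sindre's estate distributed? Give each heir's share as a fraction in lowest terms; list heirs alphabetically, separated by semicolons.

There is no surviving spouse, so the entire estate passes to Sindre's descendants per stirpes.
The estate is divided into 4 equal shares of 1/4 among Jorunn, Dagny, Tove, Njord.
Jorunn predeceased; the 1/4 allotted to Jorunn's branch passes to Jorunn's issue by representation.
The 1/4 is divided into 3 equal shares of 1/12 among Liv, Kolbein, Asgeir.
Liv is living and takes 1/12.
Kolbein is living and takes 1/12.
Asgeir is living and takes 1/12.
Dagny is living and takes 1/4.
Tove predeceased; the 1/4 allotted to Tove's branch passes to Tove's issue by representation.
The 1/4 is divided into 2 equal shares of 1/8 among Solveig, Frida.
Solveig is living and takes 1/8.
Frida is living and takes 1/8.
Njord predeceased; the 1/4 allotted to Njord's branch passes to Njord's issue by representation.
The 1/4 is divided into 4 equal shares of 1/16 among Vidar, Trygve, Ylva, Hallvard.
Vidar is living and takes 1/16.
Trygve is living and takes 1/16.
Ylva is living and takes 1/16.
Hallvard is living and takes 1/16.

Asgeir 1/12; Dagny 1/4; Frida 1/8; Hallvard 1/16; Kolbein 1/12; Liv 1/12; Solveig 1/8; Trygve 1/16; Vidar 1/16; Ylva 1/16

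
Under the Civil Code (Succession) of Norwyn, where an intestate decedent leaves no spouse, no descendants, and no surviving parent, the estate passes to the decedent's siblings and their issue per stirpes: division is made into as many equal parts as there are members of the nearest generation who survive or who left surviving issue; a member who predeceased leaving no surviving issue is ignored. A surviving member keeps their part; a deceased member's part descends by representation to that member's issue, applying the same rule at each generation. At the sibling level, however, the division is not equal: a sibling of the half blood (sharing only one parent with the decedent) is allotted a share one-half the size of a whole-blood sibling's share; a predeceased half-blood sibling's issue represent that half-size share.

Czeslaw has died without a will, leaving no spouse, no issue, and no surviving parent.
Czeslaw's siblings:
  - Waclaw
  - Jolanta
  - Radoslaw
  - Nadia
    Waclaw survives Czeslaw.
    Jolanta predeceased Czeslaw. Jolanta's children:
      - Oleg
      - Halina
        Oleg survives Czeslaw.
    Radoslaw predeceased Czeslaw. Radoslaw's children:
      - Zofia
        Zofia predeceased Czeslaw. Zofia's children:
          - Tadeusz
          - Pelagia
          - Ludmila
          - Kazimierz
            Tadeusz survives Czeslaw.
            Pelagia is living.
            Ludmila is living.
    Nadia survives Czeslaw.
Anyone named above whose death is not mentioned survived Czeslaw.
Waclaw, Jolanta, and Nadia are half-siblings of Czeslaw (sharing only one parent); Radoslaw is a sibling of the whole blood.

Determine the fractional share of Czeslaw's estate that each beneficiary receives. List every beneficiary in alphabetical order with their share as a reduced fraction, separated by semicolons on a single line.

No spouse, descendants, or parent survives, so the estate passes to Czeslaw's siblings per stirpes.
Half-blood siblings count for one-half the weight of whole-blood siblings at the initial division.
Dividing 1 in proportion to weights (total weight 5/2): Waclaw (weight 1/2) → 1/5; Jolanta (weight 1/2) → 1/5; Radoslaw (weight 1) → 2/5; Nadia (weight 1/2) → 1/5.
Waclaw is living and takes 1/5.
Jolanta predeceased; the 1/5 allotted to Jolanta's branch passes to Jolanta's issue by representation.
The 1/5 is divided into 2 equal shares of 1/10 among Oleg, Halina.
Oleg is living and takes 1/10.
Halina is living and takes 1/10.
Radoslaw predeceased; the 2/5 allotted to Radoslaw's branch passes to Radoslaw's issue by representation.
Zofia's line is the sole branch at this level, so the full 2/5 passes to Zofia's issue by representation.
The 2/5 is divided into 4 equal shares of 1/10 among Tadeusz, Pelagia, Ludmila, Kazimierz.
Tadeusz is living and takes 1/10.
Pelagia is living and takes 1/10.
Ludmila is living and takes 1/10.
Kazimierz is living and takes 1/10.
Nadia is living and takes 1/5.

Halina 1/10; Kazimierz 1/10; Ludmila 1/10; Nadia 1/5; Oleg 1/10; Pelagia 1/10; Tadeusz 1/10; Waclaw 1/5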